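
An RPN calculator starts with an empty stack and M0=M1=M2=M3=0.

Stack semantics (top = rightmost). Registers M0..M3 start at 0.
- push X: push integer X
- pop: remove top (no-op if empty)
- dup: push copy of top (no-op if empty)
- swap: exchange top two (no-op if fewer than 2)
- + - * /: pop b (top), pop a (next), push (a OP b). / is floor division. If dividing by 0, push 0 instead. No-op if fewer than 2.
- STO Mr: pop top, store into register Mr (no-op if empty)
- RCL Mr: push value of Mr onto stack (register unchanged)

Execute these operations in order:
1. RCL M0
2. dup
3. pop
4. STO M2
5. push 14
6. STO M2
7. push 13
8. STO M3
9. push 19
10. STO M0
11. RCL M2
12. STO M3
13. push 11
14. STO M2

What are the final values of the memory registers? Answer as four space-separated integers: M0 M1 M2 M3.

After op 1 (RCL M0): stack=[0] mem=[0,0,0,0]
After op 2 (dup): stack=[0,0] mem=[0,0,0,0]
After op 3 (pop): stack=[0] mem=[0,0,0,0]
After op 4 (STO M2): stack=[empty] mem=[0,0,0,0]
After op 5 (push 14): stack=[14] mem=[0,0,0,0]
After op 6 (STO M2): stack=[empty] mem=[0,0,14,0]
After op 7 (push 13): stack=[13] mem=[0,0,14,0]
After op 8 (STO M3): stack=[empty] mem=[0,0,14,13]
After op 9 (push 19): stack=[19] mem=[0,0,14,13]
After op 10 (STO M0): stack=[empty] mem=[19,0,14,13]
After op 11 (RCL M2): stack=[14] mem=[19,0,14,13]
After op 12 (STO M3): stack=[empty] mem=[19,0,14,14]
After op 13 (push 11): stack=[11] mem=[19,0,14,14]
After op 14 (STO M2): stack=[empty] mem=[19,0,11,14]

Answer: 19 0 11 14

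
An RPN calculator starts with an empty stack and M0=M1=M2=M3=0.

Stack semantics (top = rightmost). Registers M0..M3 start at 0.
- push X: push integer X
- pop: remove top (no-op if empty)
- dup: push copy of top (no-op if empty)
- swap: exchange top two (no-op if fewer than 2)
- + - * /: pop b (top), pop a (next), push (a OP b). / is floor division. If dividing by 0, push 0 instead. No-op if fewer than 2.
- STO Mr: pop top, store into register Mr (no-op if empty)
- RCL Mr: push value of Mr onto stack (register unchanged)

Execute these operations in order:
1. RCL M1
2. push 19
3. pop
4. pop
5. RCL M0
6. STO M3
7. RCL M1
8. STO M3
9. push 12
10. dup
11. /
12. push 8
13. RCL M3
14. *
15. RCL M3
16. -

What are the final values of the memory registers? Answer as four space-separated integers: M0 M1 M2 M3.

After op 1 (RCL M1): stack=[0] mem=[0,0,0,0]
After op 2 (push 19): stack=[0,19] mem=[0,0,0,0]
After op 3 (pop): stack=[0] mem=[0,0,0,0]
After op 4 (pop): stack=[empty] mem=[0,0,0,0]
After op 5 (RCL M0): stack=[0] mem=[0,0,0,0]
After op 6 (STO M3): stack=[empty] mem=[0,0,0,0]
After op 7 (RCL M1): stack=[0] mem=[0,0,0,0]
After op 8 (STO M3): stack=[empty] mem=[0,0,0,0]
After op 9 (push 12): stack=[12] mem=[0,0,0,0]
After op 10 (dup): stack=[12,12] mem=[0,0,0,0]
After op 11 (/): stack=[1] mem=[0,0,0,0]
After op 12 (push 8): stack=[1,8] mem=[0,0,0,0]
After op 13 (RCL M3): stack=[1,8,0] mem=[0,0,0,0]
After op 14 (*): stack=[1,0] mem=[0,0,0,0]
After op 15 (RCL M3): stack=[1,0,0] mem=[0,0,0,0]
After op 16 (-): stack=[1,0] mem=[0,0,0,0]

Answer: 0 0 0 0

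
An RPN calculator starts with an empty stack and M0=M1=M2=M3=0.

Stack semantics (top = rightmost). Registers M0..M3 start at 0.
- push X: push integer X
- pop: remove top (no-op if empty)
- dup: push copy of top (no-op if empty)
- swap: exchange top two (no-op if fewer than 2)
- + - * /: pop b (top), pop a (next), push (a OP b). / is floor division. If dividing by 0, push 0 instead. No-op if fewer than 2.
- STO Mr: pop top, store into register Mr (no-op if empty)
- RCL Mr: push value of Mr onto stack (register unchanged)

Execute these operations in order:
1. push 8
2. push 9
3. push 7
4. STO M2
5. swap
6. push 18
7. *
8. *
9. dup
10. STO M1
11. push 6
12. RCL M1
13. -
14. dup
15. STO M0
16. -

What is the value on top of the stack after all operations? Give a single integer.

Answer: 2586

Derivation:
After op 1 (push 8): stack=[8] mem=[0,0,0,0]
After op 2 (push 9): stack=[8,9] mem=[0,0,0,0]
After op 3 (push 7): stack=[8,9,7] mem=[0,0,0,0]
After op 4 (STO M2): stack=[8,9] mem=[0,0,7,0]
After op 5 (swap): stack=[9,8] mem=[0,0,7,0]
After op 6 (push 18): stack=[9,8,18] mem=[0,0,7,0]
After op 7 (*): stack=[9,144] mem=[0,0,7,0]
After op 8 (*): stack=[1296] mem=[0,0,7,0]
After op 9 (dup): stack=[1296,1296] mem=[0,0,7,0]
After op 10 (STO M1): stack=[1296] mem=[0,1296,7,0]
After op 11 (push 6): stack=[1296,6] mem=[0,1296,7,0]
After op 12 (RCL M1): stack=[1296,6,1296] mem=[0,1296,7,0]
After op 13 (-): stack=[1296,-1290] mem=[0,1296,7,0]
After op 14 (dup): stack=[1296,-1290,-1290] mem=[0,1296,7,0]
After op 15 (STO M0): stack=[1296,-1290] mem=[-1290,1296,7,0]
After op 16 (-): stack=[2586] mem=[-1290,1296,7,0]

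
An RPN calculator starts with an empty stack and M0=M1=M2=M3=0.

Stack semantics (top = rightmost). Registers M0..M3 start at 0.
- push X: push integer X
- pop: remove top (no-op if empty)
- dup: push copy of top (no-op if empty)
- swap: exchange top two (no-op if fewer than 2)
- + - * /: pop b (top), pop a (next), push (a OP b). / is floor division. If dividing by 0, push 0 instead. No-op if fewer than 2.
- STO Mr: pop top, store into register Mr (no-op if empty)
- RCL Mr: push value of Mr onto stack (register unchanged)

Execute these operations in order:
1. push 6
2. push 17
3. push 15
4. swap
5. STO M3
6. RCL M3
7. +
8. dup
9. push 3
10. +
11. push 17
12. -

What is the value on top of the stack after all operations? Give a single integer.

After op 1 (push 6): stack=[6] mem=[0,0,0,0]
After op 2 (push 17): stack=[6,17] mem=[0,0,0,0]
After op 3 (push 15): stack=[6,17,15] mem=[0,0,0,0]
After op 4 (swap): stack=[6,15,17] mem=[0,0,0,0]
After op 5 (STO M3): stack=[6,15] mem=[0,0,0,17]
After op 6 (RCL M3): stack=[6,15,17] mem=[0,0,0,17]
After op 7 (+): stack=[6,32] mem=[0,0,0,17]
After op 8 (dup): stack=[6,32,32] mem=[0,0,0,17]
After op 9 (push 3): stack=[6,32,32,3] mem=[0,0,0,17]
After op 10 (+): stack=[6,32,35] mem=[0,0,0,17]
After op 11 (push 17): stack=[6,32,35,17] mem=[0,0,0,17]
After op 12 (-): stack=[6,32,18] mem=[0,0,0,17]

Answer: 18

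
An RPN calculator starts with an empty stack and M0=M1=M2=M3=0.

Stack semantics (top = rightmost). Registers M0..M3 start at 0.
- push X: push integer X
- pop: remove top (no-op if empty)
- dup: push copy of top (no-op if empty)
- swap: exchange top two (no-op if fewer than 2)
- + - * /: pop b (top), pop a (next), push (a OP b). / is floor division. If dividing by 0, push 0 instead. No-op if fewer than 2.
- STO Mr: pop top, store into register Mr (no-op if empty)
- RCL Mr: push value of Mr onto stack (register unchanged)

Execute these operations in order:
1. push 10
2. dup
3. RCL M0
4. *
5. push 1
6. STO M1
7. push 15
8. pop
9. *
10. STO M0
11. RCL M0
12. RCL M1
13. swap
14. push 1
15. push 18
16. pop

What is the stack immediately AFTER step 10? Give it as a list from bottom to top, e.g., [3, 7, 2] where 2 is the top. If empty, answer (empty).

After op 1 (push 10): stack=[10] mem=[0,0,0,0]
After op 2 (dup): stack=[10,10] mem=[0,0,0,0]
After op 3 (RCL M0): stack=[10,10,0] mem=[0,0,0,0]
After op 4 (*): stack=[10,0] mem=[0,0,0,0]
After op 5 (push 1): stack=[10,0,1] mem=[0,0,0,0]
After op 6 (STO M1): stack=[10,0] mem=[0,1,0,0]
After op 7 (push 15): stack=[10,0,15] mem=[0,1,0,0]
After op 8 (pop): stack=[10,0] mem=[0,1,0,0]
After op 9 (*): stack=[0] mem=[0,1,0,0]
After op 10 (STO M0): stack=[empty] mem=[0,1,0,0]

(empty)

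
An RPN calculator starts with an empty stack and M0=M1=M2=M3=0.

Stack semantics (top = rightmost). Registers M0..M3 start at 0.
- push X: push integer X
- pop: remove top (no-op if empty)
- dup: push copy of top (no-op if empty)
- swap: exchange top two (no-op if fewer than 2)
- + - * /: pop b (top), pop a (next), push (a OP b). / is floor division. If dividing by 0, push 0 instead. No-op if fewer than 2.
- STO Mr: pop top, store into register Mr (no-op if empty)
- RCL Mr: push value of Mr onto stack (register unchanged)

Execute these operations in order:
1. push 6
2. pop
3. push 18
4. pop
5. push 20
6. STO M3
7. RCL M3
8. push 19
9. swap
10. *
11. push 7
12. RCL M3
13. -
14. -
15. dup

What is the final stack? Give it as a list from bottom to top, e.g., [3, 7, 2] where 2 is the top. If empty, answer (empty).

Answer: [393, 393]

Derivation:
After op 1 (push 6): stack=[6] mem=[0,0,0,0]
After op 2 (pop): stack=[empty] mem=[0,0,0,0]
After op 3 (push 18): stack=[18] mem=[0,0,0,0]
After op 4 (pop): stack=[empty] mem=[0,0,0,0]
After op 5 (push 20): stack=[20] mem=[0,0,0,0]
After op 6 (STO M3): stack=[empty] mem=[0,0,0,20]
After op 7 (RCL M3): stack=[20] mem=[0,0,0,20]
After op 8 (push 19): stack=[20,19] mem=[0,0,0,20]
After op 9 (swap): stack=[19,20] mem=[0,0,0,20]
After op 10 (*): stack=[380] mem=[0,0,0,20]
After op 11 (push 7): stack=[380,7] mem=[0,0,0,20]
After op 12 (RCL M3): stack=[380,7,20] mem=[0,0,0,20]
After op 13 (-): stack=[380,-13] mem=[0,0,0,20]
After op 14 (-): stack=[393] mem=[0,0,0,20]
After op 15 (dup): stack=[393,393] mem=[0,0,0,20]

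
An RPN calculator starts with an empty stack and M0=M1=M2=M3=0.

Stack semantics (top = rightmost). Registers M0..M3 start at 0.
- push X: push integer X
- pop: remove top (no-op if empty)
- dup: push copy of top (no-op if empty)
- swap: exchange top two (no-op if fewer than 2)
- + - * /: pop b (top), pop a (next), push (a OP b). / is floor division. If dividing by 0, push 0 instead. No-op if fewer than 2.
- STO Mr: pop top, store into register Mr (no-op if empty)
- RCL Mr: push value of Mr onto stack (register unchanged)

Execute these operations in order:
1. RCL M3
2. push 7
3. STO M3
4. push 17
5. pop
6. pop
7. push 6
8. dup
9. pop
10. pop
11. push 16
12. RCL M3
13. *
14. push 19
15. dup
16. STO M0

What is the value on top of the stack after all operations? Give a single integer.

After op 1 (RCL M3): stack=[0] mem=[0,0,0,0]
After op 2 (push 7): stack=[0,7] mem=[0,0,0,0]
After op 3 (STO M3): stack=[0] mem=[0,0,0,7]
After op 4 (push 17): stack=[0,17] mem=[0,0,0,7]
After op 5 (pop): stack=[0] mem=[0,0,0,7]
After op 6 (pop): stack=[empty] mem=[0,0,0,7]
After op 7 (push 6): stack=[6] mem=[0,0,0,7]
After op 8 (dup): stack=[6,6] mem=[0,0,0,7]
After op 9 (pop): stack=[6] mem=[0,0,0,7]
After op 10 (pop): stack=[empty] mem=[0,0,0,7]
After op 11 (push 16): stack=[16] mem=[0,0,0,7]
After op 12 (RCL M3): stack=[16,7] mem=[0,0,0,7]
After op 13 (*): stack=[112] mem=[0,0,0,7]
After op 14 (push 19): stack=[112,19] mem=[0,0,0,7]
After op 15 (dup): stack=[112,19,19] mem=[0,0,0,7]
After op 16 (STO M0): stack=[112,19] mem=[19,0,0,7]

Answer: 19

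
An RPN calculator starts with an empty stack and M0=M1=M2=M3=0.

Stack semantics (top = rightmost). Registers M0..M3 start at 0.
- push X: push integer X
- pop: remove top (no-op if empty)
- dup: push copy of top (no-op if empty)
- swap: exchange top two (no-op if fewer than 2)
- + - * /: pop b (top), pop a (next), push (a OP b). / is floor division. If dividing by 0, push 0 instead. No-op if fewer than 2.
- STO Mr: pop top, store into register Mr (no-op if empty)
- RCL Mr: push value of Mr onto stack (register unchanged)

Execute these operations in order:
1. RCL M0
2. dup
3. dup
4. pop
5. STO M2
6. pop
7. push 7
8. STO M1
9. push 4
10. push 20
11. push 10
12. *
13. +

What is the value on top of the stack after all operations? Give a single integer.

After op 1 (RCL M0): stack=[0] mem=[0,0,0,0]
After op 2 (dup): stack=[0,0] mem=[0,0,0,0]
After op 3 (dup): stack=[0,0,0] mem=[0,0,0,0]
After op 4 (pop): stack=[0,0] mem=[0,0,0,0]
After op 5 (STO M2): stack=[0] mem=[0,0,0,0]
After op 6 (pop): stack=[empty] mem=[0,0,0,0]
After op 7 (push 7): stack=[7] mem=[0,0,0,0]
After op 8 (STO M1): stack=[empty] mem=[0,7,0,0]
After op 9 (push 4): stack=[4] mem=[0,7,0,0]
After op 10 (push 20): stack=[4,20] mem=[0,7,0,0]
After op 11 (push 10): stack=[4,20,10] mem=[0,7,0,0]
After op 12 (*): stack=[4,200] mem=[0,7,0,0]
After op 13 (+): stack=[204] mem=[0,7,0,0]

Answer: 204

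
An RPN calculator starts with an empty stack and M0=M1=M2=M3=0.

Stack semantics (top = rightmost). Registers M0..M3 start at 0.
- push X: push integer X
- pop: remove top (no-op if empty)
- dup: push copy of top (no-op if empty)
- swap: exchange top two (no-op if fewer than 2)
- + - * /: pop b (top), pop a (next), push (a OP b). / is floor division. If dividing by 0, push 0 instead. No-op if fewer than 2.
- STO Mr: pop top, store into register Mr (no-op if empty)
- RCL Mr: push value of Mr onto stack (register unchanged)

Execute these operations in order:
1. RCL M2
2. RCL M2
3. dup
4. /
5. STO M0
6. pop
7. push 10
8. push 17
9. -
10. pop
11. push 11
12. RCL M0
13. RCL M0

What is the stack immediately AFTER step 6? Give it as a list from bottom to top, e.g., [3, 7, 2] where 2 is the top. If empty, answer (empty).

After op 1 (RCL M2): stack=[0] mem=[0,0,0,0]
After op 2 (RCL M2): stack=[0,0] mem=[0,0,0,0]
After op 3 (dup): stack=[0,0,0] mem=[0,0,0,0]
After op 4 (/): stack=[0,0] mem=[0,0,0,0]
After op 5 (STO M0): stack=[0] mem=[0,0,0,0]
After op 6 (pop): stack=[empty] mem=[0,0,0,0]

(empty)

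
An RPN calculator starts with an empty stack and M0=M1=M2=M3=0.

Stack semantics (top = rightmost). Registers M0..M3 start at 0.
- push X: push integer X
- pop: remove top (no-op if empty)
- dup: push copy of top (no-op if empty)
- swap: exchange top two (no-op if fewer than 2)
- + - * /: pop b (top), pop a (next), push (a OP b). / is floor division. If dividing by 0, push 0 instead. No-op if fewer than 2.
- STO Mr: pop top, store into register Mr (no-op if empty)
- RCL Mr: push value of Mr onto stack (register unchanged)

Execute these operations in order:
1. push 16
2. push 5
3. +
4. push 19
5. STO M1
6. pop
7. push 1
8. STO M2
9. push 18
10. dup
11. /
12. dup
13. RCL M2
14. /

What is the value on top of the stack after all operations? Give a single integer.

Answer: 1

Derivation:
After op 1 (push 16): stack=[16] mem=[0,0,0,0]
After op 2 (push 5): stack=[16,5] mem=[0,0,0,0]
After op 3 (+): stack=[21] mem=[0,0,0,0]
After op 4 (push 19): stack=[21,19] mem=[0,0,0,0]
After op 5 (STO M1): stack=[21] mem=[0,19,0,0]
After op 6 (pop): stack=[empty] mem=[0,19,0,0]
After op 7 (push 1): stack=[1] mem=[0,19,0,0]
After op 8 (STO M2): stack=[empty] mem=[0,19,1,0]
After op 9 (push 18): stack=[18] mem=[0,19,1,0]
After op 10 (dup): stack=[18,18] mem=[0,19,1,0]
After op 11 (/): stack=[1] mem=[0,19,1,0]
After op 12 (dup): stack=[1,1] mem=[0,19,1,0]
After op 13 (RCL M2): stack=[1,1,1] mem=[0,19,1,0]
After op 14 (/): stack=[1,1] mem=[0,19,1,0]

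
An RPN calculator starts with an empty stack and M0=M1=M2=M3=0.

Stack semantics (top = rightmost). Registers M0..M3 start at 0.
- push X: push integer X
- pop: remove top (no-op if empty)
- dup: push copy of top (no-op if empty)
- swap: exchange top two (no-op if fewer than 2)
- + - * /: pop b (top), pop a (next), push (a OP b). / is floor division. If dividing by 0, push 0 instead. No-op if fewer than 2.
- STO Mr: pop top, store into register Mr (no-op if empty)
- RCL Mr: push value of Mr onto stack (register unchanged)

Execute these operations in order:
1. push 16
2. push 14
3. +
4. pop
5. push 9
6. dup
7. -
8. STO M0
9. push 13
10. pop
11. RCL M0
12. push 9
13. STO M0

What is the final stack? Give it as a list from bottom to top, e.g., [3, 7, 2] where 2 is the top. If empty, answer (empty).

Answer: [0]

Derivation:
After op 1 (push 16): stack=[16] mem=[0,0,0,0]
After op 2 (push 14): stack=[16,14] mem=[0,0,0,0]
After op 3 (+): stack=[30] mem=[0,0,0,0]
After op 4 (pop): stack=[empty] mem=[0,0,0,0]
After op 5 (push 9): stack=[9] mem=[0,0,0,0]
After op 6 (dup): stack=[9,9] mem=[0,0,0,0]
After op 7 (-): stack=[0] mem=[0,0,0,0]
After op 8 (STO M0): stack=[empty] mem=[0,0,0,0]
After op 9 (push 13): stack=[13] mem=[0,0,0,0]
After op 10 (pop): stack=[empty] mem=[0,0,0,0]
After op 11 (RCL M0): stack=[0] mem=[0,0,0,0]
After op 12 (push 9): stack=[0,9] mem=[0,0,0,0]
After op 13 (STO M0): stack=[0] mem=[9,0,0,0]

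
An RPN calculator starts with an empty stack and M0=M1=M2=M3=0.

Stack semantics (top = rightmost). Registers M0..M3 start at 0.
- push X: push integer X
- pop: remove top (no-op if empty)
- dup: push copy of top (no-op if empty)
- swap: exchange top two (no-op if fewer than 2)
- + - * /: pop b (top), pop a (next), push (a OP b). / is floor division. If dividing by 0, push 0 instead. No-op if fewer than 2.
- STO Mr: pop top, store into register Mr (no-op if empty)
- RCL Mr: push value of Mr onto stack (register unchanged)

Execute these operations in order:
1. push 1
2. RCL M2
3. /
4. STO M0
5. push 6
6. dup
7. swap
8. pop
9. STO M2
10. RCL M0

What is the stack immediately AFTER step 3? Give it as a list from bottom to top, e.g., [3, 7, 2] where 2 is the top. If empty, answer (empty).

After op 1 (push 1): stack=[1] mem=[0,0,0,0]
After op 2 (RCL M2): stack=[1,0] mem=[0,0,0,0]
After op 3 (/): stack=[0] mem=[0,0,0,0]

[0]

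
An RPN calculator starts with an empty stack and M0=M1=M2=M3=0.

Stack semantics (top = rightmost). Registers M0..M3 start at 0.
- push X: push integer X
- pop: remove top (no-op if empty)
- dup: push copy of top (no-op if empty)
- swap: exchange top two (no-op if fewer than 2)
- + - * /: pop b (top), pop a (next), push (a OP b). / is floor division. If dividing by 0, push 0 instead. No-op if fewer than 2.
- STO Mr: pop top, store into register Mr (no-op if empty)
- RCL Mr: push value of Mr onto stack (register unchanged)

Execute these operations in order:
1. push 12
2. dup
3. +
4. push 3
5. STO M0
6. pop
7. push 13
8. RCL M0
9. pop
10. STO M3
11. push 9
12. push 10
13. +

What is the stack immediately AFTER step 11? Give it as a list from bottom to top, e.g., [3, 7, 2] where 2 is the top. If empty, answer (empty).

After op 1 (push 12): stack=[12] mem=[0,0,0,0]
After op 2 (dup): stack=[12,12] mem=[0,0,0,0]
After op 3 (+): stack=[24] mem=[0,0,0,0]
After op 4 (push 3): stack=[24,3] mem=[0,0,0,0]
After op 5 (STO M0): stack=[24] mem=[3,0,0,0]
After op 6 (pop): stack=[empty] mem=[3,0,0,0]
After op 7 (push 13): stack=[13] mem=[3,0,0,0]
After op 8 (RCL M0): stack=[13,3] mem=[3,0,0,0]
After op 9 (pop): stack=[13] mem=[3,0,0,0]
After op 10 (STO M3): stack=[empty] mem=[3,0,0,13]
After op 11 (push 9): stack=[9] mem=[3,0,0,13]

[9]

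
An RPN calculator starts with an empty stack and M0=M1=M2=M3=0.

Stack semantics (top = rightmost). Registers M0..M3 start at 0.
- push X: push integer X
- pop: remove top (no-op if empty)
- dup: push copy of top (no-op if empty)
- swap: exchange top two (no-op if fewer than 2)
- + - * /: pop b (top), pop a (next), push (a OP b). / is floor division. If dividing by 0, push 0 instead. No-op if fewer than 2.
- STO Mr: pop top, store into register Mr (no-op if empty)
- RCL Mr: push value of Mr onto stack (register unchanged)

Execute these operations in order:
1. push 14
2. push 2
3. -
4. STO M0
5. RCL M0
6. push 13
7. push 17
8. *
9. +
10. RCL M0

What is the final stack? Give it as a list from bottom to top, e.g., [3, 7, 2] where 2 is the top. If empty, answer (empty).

Answer: [233, 12]

Derivation:
After op 1 (push 14): stack=[14] mem=[0,0,0,0]
After op 2 (push 2): stack=[14,2] mem=[0,0,0,0]
After op 3 (-): stack=[12] mem=[0,0,0,0]
After op 4 (STO M0): stack=[empty] mem=[12,0,0,0]
After op 5 (RCL M0): stack=[12] mem=[12,0,0,0]
After op 6 (push 13): stack=[12,13] mem=[12,0,0,0]
After op 7 (push 17): stack=[12,13,17] mem=[12,0,0,0]
After op 8 (*): stack=[12,221] mem=[12,0,0,0]
After op 9 (+): stack=[233] mem=[12,0,0,0]
After op 10 (RCL M0): stack=[233,12] mem=[12,0,0,0]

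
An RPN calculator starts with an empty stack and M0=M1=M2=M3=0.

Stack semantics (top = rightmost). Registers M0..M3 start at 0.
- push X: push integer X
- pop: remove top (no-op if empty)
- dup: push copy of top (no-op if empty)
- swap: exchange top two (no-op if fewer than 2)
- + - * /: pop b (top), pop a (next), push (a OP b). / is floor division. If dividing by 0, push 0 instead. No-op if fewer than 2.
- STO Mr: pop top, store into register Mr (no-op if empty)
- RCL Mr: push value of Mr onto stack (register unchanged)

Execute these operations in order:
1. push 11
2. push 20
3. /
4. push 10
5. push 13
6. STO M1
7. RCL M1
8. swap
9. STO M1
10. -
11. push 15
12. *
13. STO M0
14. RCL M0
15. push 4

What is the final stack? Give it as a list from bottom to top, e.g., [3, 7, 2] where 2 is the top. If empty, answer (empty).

Answer: [-195, 4]

Derivation:
After op 1 (push 11): stack=[11] mem=[0,0,0,0]
After op 2 (push 20): stack=[11,20] mem=[0,0,0,0]
After op 3 (/): stack=[0] mem=[0,0,0,0]
After op 4 (push 10): stack=[0,10] mem=[0,0,0,0]
After op 5 (push 13): stack=[0,10,13] mem=[0,0,0,0]
After op 6 (STO M1): stack=[0,10] mem=[0,13,0,0]
After op 7 (RCL M1): stack=[0,10,13] mem=[0,13,0,0]
After op 8 (swap): stack=[0,13,10] mem=[0,13,0,0]
After op 9 (STO M1): stack=[0,13] mem=[0,10,0,0]
After op 10 (-): stack=[-13] mem=[0,10,0,0]
After op 11 (push 15): stack=[-13,15] mem=[0,10,0,0]
After op 12 (*): stack=[-195] mem=[0,10,0,0]
After op 13 (STO M0): stack=[empty] mem=[-195,10,0,0]
After op 14 (RCL M0): stack=[-195] mem=[-195,10,0,0]
After op 15 (push 4): stack=[-195,4] mem=[-195,10,0,0]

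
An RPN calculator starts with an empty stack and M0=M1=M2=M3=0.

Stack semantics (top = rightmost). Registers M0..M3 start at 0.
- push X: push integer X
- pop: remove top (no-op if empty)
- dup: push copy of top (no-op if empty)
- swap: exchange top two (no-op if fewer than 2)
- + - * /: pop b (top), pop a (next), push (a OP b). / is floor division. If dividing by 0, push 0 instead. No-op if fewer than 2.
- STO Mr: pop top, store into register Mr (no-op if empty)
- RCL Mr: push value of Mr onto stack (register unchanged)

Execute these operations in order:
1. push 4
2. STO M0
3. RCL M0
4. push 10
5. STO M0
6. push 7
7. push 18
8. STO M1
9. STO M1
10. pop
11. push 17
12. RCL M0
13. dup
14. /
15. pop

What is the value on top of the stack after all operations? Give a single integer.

Answer: 17

Derivation:
After op 1 (push 4): stack=[4] mem=[0,0,0,0]
After op 2 (STO M0): stack=[empty] mem=[4,0,0,0]
After op 3 (RCL M0): stack=[4] mem=[4,0,0,0]
After op 4 (push 10): stack=[4,10] mem=[4,0,0,0]
After op 5 (STO M0): stack=[4] mem=[10,0,0,0]
After op 6 (push 7): stack=[4,7] mem=[10,0,0,0]
After op 7 (push 18): stack=[4,7,18] mem=[10,0,0,0]
After op 8 (STO M1): stack=[4,7] mem=[10,18,0,0]
After op 9 (STO M1): stack=[4] mem=[10,7,0,0]
After op 10 (pop): stack=[empty] mem=[10,7,0,0]
After op 11 (push 17): stack=[17] mem=[10,7,0,0]
After op 12 (RCL M0): stack=[17,10] mem=[10,7,0,0]
After op 13 (dup): stack=[17,10,10] mem=[10,7,0,0]
After op 14 (/): stack=[17,1] mem=[10,7,0,0]
After op 15 (pop): stack=[17] mem=[10,7,0,0]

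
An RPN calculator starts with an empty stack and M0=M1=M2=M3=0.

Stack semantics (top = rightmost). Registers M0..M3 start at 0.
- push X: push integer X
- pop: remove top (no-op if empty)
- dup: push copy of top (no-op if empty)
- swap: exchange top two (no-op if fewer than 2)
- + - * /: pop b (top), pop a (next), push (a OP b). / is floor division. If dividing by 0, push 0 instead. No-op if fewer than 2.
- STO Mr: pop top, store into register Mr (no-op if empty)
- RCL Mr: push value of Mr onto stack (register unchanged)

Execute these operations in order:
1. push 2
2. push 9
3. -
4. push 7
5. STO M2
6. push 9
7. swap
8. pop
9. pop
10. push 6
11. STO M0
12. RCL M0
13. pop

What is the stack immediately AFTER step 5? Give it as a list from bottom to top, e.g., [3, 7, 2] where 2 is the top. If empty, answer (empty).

After op 1 (push 2): stack=[2] mem=[0,0,0,0]
After op 2 (push 9): stack=[2,9] mem=[0,0,0,0]
After op 3 (-): stack=[-7] mem=[0,0,0,0]
After op 4 (push 7): stack=[-7,7] mem=[0,0,0,0]
After op 5 (STO M2): stack=[-7] mem=[0,0,7,0]

[-7]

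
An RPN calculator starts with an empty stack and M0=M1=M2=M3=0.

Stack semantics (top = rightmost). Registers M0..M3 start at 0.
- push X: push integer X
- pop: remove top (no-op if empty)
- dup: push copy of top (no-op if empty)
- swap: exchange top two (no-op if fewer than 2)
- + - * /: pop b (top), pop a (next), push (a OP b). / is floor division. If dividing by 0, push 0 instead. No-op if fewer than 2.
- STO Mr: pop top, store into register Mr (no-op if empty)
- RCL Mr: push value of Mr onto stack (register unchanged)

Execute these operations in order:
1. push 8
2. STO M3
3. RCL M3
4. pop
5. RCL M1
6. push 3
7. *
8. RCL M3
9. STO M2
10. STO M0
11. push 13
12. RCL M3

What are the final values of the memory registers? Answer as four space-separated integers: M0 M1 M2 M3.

Answer: 0 0 8 8

Derivation:
After op 1 (push 8): stack=[8] mem=[0,0,0,0]
After op 2 (STO M3): stack=[empty] mem=[0,0,0,8]
After op 3 (RCL M3): stack=[8] mem=[0,0,0,8]
After op 4 (pop): stack=[empty] mem=[0,0,0,8]
After op 5 (RCL M1): stack=[0] mem=[0,0,0,8]
After op 6 (push 3): stack=[0,3] mem=[0,0,0,8]
After op 7 (*): stack=[0] mem=[0,0,0,8]
After op 8 (RCL M3): stack=[0,8] mem=[0,0,0,8]
After op 9 (STO M2): stack=[0] mem=[0,0,8,8]
After op 10 (STO M0): stack=[empty] mem=[0,0,8,8]
After op 11 (push 13): stack=[13] mem=[0,0,8,8]
After op 12 (RCL M3): stack=[13,8] mem=[0,0,8,8]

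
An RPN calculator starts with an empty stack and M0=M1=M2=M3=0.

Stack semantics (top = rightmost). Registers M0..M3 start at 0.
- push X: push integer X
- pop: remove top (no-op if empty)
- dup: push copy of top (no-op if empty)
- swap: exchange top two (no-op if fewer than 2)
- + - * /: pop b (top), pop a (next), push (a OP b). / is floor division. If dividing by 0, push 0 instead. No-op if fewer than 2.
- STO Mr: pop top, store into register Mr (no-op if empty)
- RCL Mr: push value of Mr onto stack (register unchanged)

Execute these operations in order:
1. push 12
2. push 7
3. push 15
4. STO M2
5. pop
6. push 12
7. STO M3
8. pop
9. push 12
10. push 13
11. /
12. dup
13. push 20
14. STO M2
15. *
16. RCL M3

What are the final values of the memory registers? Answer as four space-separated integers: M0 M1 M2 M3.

After op 1 (push 12): stack=[12] mem=[0,0,0,0]
After op 2 (push 7): stack=[12,7] mem=[0,0,0,0]
After op 3 (push 15): stack=[12,7,15] mem=[0,0,0,0]
After op 4 (STO M2): stack=[12,7] mem=[0,0,15,0]
After op 5 (pop): stack=[12] mem=[0,0,15,0]
After op 6 (push 12): stack=[12,12] mem=[0,0,15,0]
After op 7 (STO M3): stack=[12] mem=[0,0,15,12]
After op 8 (pop): stack=[empty] mem=[0,0,15,12]
After op 9 (push 12): stack=[12] mem=[0,0,15,12]
After op 10 (push 13): stack=[12,13] mem=[0,0,15,12]
After op 11 (/): stack=[0] mem=[0,0,15,12]
After op 12 (dup): stack=[0,0] mem=[0,0,15,12]
After op 13 (push 20): stack=[0,0,20] mem=[0,0,15,12]
After op 14 (STO M2): stack=[0,0] mem=[0,0,20,12]
After op 15 (*): stack=[0] mem=[0,0,20,12]
After op 16 (RCL M3): stack=[0,12] mem=[0,0,20,12]

Answer: 0 0 20 12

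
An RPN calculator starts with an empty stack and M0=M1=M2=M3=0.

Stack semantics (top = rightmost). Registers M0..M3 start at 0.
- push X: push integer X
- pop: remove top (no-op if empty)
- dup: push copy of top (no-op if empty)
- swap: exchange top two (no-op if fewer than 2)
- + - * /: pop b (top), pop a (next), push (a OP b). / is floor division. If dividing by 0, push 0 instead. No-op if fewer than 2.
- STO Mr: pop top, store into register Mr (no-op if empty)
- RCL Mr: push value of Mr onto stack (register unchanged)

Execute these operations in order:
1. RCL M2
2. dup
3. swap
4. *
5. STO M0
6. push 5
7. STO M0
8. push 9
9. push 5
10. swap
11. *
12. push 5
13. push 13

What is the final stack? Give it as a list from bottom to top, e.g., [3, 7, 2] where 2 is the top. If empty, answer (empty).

After op 1 (RCL M2): stack=[0] mem=[0,0,0,0]
After op 2 (dup): stack=[0,0] mem=[0,0,0,0]
After op 3 (swap): stack=[0,0] mem=[0,0,0,0]
After op 4 (*): stack=[0] mem=[0,0,0,0]
After op 5 (STO M0): stack=[empty] mem=[0,0,0,0]
After op 6 (push 5): stack=[5] mem=[0,0,0,0]
After op 7 (STO M0): stack=[empty] mem=[5,0,0,0]
After op 8 (push 9): stack=[9] mem=[5,0,0,0]
After op 9 (push 5): stack=[9,5] mem=[5,0,0,0]
After op 10 (swap): stack=[5,9] mem=[5,0,0,0]
After op 11 (*): stack=[45] mem=[5,0,0,0]
After op 12 (push 5): stack=[45,5] mem=[5,0,0,0]
After op 13 (push 13): stack=[45,5,13] mem=[5,0,0,0]

Answer: [45, 5, 13]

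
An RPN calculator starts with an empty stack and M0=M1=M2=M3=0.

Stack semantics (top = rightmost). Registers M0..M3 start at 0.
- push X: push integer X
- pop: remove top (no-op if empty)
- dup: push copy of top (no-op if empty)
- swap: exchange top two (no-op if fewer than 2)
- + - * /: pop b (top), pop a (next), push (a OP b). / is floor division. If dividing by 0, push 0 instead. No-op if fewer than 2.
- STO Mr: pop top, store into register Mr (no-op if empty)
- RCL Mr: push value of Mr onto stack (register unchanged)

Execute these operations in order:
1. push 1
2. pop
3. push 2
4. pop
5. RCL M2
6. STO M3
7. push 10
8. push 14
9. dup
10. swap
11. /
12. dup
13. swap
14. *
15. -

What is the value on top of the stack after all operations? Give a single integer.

After op 1 (push 1): stack=[1] mem=[0,0,0,0]
After op 2 (pop): stack=[empty] mem=[0,0,0,0]
After op 3 (push 2): stack=[2] mem=[0,0,0,0]
After op 4 (pop): stack=[empty] mem=[0,0,0,0]
After op 5 (RCL M2): stack=[0] mem=[0,0,0,0]
After op 6 (STO M3): stack=[empty] mem=[0,0,0,0]
After op 7 (push 10): stack=[10] mem=[0,0,0,0]
After op 8 (push 14): stack=[10,14] mem=[0,0,0,0]
After op 9 (dup): stack=[10,14,14] mem=[0,0,0,0]
After op 10 (swap): stack=[10,14,14] mem=[0,0,0,0]
After op 11 (/): stack=[10,1] mem=[0,0,0,0]
After op 12 (dup): stack=[10,1,1] mem=[0,0,0,0]
After op 13 (swap): stack=[10,1,1] mem=[0,0,0,0]
After op 14 (*): stack=[10,1] mem=[0,0,0,0]
After op 15 (-): stack=[9] mem=[0,0,0,0]

Answer: 9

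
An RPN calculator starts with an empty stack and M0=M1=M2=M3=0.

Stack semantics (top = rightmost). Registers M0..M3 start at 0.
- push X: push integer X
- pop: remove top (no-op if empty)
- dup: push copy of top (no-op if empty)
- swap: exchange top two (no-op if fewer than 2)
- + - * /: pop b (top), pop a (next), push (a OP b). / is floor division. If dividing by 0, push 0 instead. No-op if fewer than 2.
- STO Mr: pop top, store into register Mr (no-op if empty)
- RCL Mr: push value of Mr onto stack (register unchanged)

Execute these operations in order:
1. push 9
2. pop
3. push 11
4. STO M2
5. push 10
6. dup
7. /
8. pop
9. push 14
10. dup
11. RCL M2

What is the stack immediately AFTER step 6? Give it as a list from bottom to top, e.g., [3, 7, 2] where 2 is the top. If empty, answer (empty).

After op 1 (push 9): stack=[9] mem=[0,0,0,0]
After op 2 (pop): stack=[empty] mem=[0,0,0,0]
After op 3 (push 11): stack=[11] mem=[0,0,0,0]
After op 4 (STO M2): stack=[empty] mem=[0,0,11,0]
After op 5 (push 10): stack=[10] mem=[0,0,11,0]
After op 6 (dup): stack=[10,10] mem=[0,0,11,0]

[10, 10]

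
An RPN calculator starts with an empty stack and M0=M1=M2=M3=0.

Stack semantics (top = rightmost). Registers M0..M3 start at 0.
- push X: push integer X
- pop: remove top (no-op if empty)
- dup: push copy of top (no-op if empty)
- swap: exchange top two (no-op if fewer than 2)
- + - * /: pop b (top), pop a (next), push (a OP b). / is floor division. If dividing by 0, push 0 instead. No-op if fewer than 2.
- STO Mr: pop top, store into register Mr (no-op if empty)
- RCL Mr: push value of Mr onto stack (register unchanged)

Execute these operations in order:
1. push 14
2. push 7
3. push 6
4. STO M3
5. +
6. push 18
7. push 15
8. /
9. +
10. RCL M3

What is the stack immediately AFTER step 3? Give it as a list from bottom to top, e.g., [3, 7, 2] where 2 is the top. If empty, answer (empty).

After op 1 (push 14): stack=[14] mem=[0,0,0,0]
After op 2 (push 7): stack=[14,7] mem=[0,0,0,0]
After op 3 (push 6): stack=[14,7,6] mem=[0,0,0,0]

[14, 7, 6]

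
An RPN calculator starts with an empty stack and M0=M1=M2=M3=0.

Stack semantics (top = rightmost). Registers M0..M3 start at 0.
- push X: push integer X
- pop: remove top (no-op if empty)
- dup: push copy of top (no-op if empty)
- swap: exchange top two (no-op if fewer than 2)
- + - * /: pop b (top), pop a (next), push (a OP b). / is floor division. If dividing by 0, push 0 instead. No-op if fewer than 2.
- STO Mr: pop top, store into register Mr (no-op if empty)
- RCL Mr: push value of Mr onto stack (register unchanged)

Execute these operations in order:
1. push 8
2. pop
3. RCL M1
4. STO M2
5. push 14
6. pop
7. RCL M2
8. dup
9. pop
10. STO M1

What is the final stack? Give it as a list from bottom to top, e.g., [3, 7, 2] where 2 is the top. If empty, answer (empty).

Answer: (empty)

Derivation:
After op 1 (push 8): stack=[8] mem=[0,0,0,0]
After op 2 (pop): stack=[empty] mem=[0,0,0,0]
After op 3 (RCL M1): stack=[0] mem=[0,0,0,0]
After op 4 (STO M2): stack=[empty] mem=[0,0,0,0]
After op 5 (push 14): stack=[14] mem=[0,0,0,0]
After op 6 (pop): stack=[empty] mem=[0,0,0,0]
After op 7 (RCL M2): stack=[0] mem=[0,0,0,0]
After op 8 (dup): stack=[0,0] mem=[0,0,0,0]
After op 9 (pop): stack=[0] mem=[0,0,0,0]
After op 10 (STO M1): stack=[empty] mem=[0,0,0,0]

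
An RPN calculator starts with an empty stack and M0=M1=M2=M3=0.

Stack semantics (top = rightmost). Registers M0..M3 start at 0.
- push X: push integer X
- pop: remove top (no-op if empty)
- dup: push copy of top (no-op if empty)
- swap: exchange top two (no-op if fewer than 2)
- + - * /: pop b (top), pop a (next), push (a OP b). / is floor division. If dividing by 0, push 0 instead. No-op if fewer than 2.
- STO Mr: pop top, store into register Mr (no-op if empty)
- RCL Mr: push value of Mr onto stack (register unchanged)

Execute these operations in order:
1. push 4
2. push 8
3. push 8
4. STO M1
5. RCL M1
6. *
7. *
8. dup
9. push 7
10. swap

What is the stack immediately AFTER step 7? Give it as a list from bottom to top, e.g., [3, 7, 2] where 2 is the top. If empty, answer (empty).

After op 1 (push 4): stack=[4] mem=[0,0,0,0]
After op 2 (push 8): stack=[4,8] mem=[0,0,0,0]
After op 3 (push 8): stack=[4,8,8] mem=[0,0,0,0]
After op 4 (STO M1): stack=[4,8] mem=[0,8,0,0]
After op 5 (RCL M1): stack=[4,8,8] mem=[0,8,0,0]
After op 6 (*): stack=[4,64] mem=[0,8,0,0]
After op 7 (*): stack=[256] mem=[0,8,0,0]

[256]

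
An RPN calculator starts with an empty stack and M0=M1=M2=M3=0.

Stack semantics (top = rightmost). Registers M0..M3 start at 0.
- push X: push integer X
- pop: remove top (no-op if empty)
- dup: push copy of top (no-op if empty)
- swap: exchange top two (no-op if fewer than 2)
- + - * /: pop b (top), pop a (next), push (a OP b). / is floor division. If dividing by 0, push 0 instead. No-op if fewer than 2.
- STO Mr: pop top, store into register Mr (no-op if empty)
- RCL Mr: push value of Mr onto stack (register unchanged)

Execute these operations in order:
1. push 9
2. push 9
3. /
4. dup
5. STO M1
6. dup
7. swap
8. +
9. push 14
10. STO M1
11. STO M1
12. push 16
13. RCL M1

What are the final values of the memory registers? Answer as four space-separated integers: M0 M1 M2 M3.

After op 1 (push 9): stack=[9] mem=[0,0,0,0]
After op 2 (push 9): stack=[9,9] mem=[0,0,0,0]
After op 3 (/): stack=[1] mem=[0,0,0,0]
After op 4 (dup): stack=[1,1] mem=[0,0,0,0]
After op 5 (STO M1): stack=[1] mem=[0,1,0,0]
After op 6 (dup): stack=[1,1] mem=[0,1,0,0]
After op 7 (swap): stack=[1,1] mem=[0,1,0,0]
After op 8 (+): stack=[2] mem=[0,1,0,0]
After op 9 (push 14): stack=[2,14] mem=[0,1,0,0]
After op 10 (STO M1): stack=[2] mem=[0,14,0,0]
After op 11 (STO M1): stack=[empty] mem=[0,2,0,0]
After op 12 (push 16): stack=[16] mem=[0,2,0,0]
After op 13 (RCL M1): stack=[16,2] mem=[0,2,0,0]

Answer: 0 2 0 0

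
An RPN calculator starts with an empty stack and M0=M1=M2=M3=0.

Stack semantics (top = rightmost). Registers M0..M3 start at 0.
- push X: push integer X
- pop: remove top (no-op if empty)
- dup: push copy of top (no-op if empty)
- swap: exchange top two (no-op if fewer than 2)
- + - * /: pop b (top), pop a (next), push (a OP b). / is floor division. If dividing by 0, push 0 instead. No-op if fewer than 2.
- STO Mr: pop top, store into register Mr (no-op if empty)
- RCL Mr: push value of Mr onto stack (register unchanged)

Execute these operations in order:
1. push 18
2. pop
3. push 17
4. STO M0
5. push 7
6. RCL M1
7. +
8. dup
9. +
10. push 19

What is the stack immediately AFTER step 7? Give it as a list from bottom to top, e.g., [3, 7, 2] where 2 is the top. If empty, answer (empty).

After op 1 (push 18): stack=[18] mem=[0,0,0,0]
After op 2 (pop): stack=[empty] mem=[0,0,0,0]
After op 3 (push 17): stack=[17] mem=[0,0,0,0]
After op 4 (STO M0): stack=[empty] mem=[17,0,0,0]
After op 5 (push 7): stack=[7] mem=[17,0,0,0]
After op 6 (RCL M1): stack=[7,0] mem=[17,0,0,0]
After op 7 (+): stack=[7] mem=[17,0,0,0]

[7]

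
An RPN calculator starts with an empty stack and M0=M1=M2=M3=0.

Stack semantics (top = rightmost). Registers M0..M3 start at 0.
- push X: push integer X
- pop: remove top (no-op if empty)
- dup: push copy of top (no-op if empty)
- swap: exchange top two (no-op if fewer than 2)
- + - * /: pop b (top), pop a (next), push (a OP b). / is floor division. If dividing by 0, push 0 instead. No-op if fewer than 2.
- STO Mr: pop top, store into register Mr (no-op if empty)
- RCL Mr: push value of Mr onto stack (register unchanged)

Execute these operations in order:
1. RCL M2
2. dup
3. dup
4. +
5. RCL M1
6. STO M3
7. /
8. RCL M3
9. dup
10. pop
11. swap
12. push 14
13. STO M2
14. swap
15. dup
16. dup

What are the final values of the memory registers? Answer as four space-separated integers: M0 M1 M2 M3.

Answer: 0 0 14 0

Derivation:
After op 1 (RCL M2): stack=[0] mem=[0,0,0,0]
After op 2 (dup): stack=[0,0] mem=[0,0,0,0]
After op 3 (dup): stack=[0,0,0] mem=[0,0,0,0]
After op 4 (+): stack=[0,0] mem=[0,0,0,0]
After op 5 (RCL M1): stack=[0,0,0] mem=[0,0,0,0]
After op 6 (STO M3): stack=[0,0] mem=[0,0,0,0]
After op 7 (/): stack=[0] mem=[0,0,0,0]
After op 8 (RCL M3): stack=[0,0] mem=[0,0,0,0]
After op 9 (dup): stack=[0,0,0] mem=[0,0,0,0]
After op 10 (pop): stack=[0,0] mem=[0,0,0,0]
After op 11 (swap): stack=[0,0] mem=[0,0,0,0]
After op 12 (push 14): stack=[0,0,14] mem=[0,0,0,0]
After op 13 (STO M2): stack=[0,0] mem=[0,0,14,0]
After op 14 (swap): stack=[0,0] mem=[0,0,14,0]
After op 15 (dup): stack=[0,0,0] mem=[0,0,14,0]
After op 16 (dup): stack=[0,0,0,0] mem=[0,0,14,0]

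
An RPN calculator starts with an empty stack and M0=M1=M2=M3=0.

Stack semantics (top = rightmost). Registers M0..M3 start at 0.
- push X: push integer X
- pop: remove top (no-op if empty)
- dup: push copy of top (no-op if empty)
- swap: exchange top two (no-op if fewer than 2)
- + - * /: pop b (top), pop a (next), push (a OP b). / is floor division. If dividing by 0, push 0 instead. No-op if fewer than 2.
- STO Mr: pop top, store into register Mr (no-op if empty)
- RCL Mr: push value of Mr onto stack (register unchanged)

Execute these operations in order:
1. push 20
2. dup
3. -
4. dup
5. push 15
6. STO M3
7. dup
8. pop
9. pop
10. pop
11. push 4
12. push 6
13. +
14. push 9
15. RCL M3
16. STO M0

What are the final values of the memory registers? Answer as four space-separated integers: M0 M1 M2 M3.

After op 1 (push 20): stack=[20] mem=[0,0,0,0]
After op 2 (dup): stack=[20,20] mem=[0,0,0,0]
After op 3 (-): stack=[0] mem=[0,0,0,0]
After op 4 (dup): stack=[0,0] mem=[0,0,0,0]
After op 5 (push 15): stack=[0,0,15] mem=[0,0,0,0]
After op 6 (STO M3): stack=[0,0] mem=[0,0,0,15]
After op 7 (dup): stack=[0,0,0] mem=[0,0,0,15]
After op 8 (pop): stack=[0,0] mem=[0,0,0,15]
After op 9 (pop): stack=[0] mem=[0,0,0,15]
After op 10 (pop): stack=[empty] mem=[0,0,0,15]
After op 11 (push 4): stack=[4] mem=[0,0,0,15]
After op 12 (push 6): stack=[4,6] mem=[0,0,0,15]
After op 13 (+): stack=[10] mem=[0,0,0,15]
After op 14 (push 9): stack=[10,9] mem=[0,0,0,15]
After op 15 (RCL M3): stack=[10,9,15] mem=[0,0,0,15]
After op 16 (STO M0): stack=[10,9] mem=[15,0,0,15]

Answer: 15 0 0 15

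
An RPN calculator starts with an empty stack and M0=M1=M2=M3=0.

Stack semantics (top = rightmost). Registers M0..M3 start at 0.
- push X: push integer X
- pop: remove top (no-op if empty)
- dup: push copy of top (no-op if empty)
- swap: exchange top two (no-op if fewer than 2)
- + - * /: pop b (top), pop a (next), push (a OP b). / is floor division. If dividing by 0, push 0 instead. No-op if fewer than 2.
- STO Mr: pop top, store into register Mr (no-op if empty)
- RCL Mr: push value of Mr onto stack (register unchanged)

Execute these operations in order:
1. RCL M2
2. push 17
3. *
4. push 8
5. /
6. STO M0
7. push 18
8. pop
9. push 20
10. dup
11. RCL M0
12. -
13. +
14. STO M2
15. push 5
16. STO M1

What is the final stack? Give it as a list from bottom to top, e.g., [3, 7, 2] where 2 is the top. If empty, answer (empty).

After op 1 (RCL M2): stack=[0] mem=[0,0,0,0]
After op 2 (push 17): stack=[0,17] mem=[0,0,0,0]
After op 3 (*): stack=[0] mem=[0,0,0,0]
After op 4 (push 8): stack=[0,8] mem=[0,0,0,0]
After op 5 (/): stack=[0] mem=[0,0,0,0]
After op 6 (STO M0): stack=[empty] mem=[0,0,0,0]
After op 7 (push 18): stack=[18] mem=[0,0,0,0]
After op 8 (pop): stack=[empty] mem=[0,0,0,0]
After op 9 (push 20): stack=[20] mem=[0,0,0,0]
After op 10 (dup): stack=[20,20] mem=[0,0,0,0]
After op 11 (RCL M0): stack=[20,20,0] mem=[0,0,0,0]
After op 12 (-): stack=[20,20] mem=[0,0,0,0]
After op 13 (+): stack=[40] mem=[0,0,0,0]
After op 14 (STO M2): stack=[empty] mem=[0,0,40,0]
After op 15 (push 5): stack=[5] mem=[0,0,40,0]
After op 16 (STO M1): stack=[empty] mem=[0,5,40,0]

Answer: (empty)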